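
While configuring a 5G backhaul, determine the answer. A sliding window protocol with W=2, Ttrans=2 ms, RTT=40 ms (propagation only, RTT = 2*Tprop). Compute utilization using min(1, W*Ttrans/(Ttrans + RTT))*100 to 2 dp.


Given: W = 2, Ttrans = 2 ms, RTT = 40 ms (= 2 * Tprop, Tprop = 20 ms)
Cycle time = Ttrans + RTT = 2 + 40 = 42 ms (first packet sent until its ACK returns)
W * Ttrans = 2 * 2 = 4 ms of sending per cycle
W * Ttrans / (Ttrans + RTT) = 4 / 42 = 0.095238
U = min(1, 0.095238) = 0.095238
U% = 9.52%

9.52


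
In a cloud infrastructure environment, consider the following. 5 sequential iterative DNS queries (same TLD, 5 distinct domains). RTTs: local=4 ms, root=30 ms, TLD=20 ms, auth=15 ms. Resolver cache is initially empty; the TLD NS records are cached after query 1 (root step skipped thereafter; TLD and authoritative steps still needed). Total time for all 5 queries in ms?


Lookup 1 (cold cache): local + root + TLD + auth = 4 + 30 + 20 + 15 = 69 ms
Lookups 2..5 (TLD NS cached -> skip root; new domain -> still ask TLD and auth): local + TLD + auth = 4 + 20 + 15 = 39 ms each
Remaining 4 lookups: 4 * 39 = 156 ms
Total = 69 + 156 = 225 ms

225


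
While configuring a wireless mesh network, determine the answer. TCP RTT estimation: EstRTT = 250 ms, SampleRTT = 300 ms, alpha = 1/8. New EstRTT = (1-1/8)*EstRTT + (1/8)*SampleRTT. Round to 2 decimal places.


Given: EstRTT = 250 ms, SampleRTT = 300 ms, alpha = 1/8
New EstRTT = (1 - alpha) * EstRTT + alpha * SampleRTT
(7/8) * 250 = 218.75
(1/8) * 300 = 37.5
New EstRTT = 218.75 + 37.5 = 256.25 ms -> 256.25 ms (2 dp)

256.25


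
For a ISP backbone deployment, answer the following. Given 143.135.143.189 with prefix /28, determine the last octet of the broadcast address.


Given: IP = 143.135.143.189, prefix = /28
Host bits = 32 - 28 = 4
Network last octet = 189 AND mask = 176
Host part size = 2^4 - 1 = 15
Broadcast last octet = 176 OR 15 = 191

191


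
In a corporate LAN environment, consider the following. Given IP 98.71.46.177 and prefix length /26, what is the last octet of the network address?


Given: IP = 98.71.46.177, prefix = /26
Subnet mask = 255.255.255.192
Last octet of IP: 177
Last octet of mask: 192
Network last octet = 177 AND 192 = 128

128


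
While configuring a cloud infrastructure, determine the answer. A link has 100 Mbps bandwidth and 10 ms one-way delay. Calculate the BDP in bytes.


Given: bandwidth = 100 Mbps, delay = 10 ms
BDP in bits = 100 * 10^6 * 10 / 1000
BDP in bits = 1000000
BDP in bytes = 1000000 / 8 = 125000

125000


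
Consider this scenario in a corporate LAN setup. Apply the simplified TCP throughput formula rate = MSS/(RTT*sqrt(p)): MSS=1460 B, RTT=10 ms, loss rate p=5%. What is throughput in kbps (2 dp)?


Given: MSS = 1460 bytes, RTT = 10 ms, loss = 5%
RTT in seconds = 10 / 1000 = 0.01
Loss rate = 5% = 0.05
sqrt(loss) = sqrt(0.05) = 0.223606797750
Throughput (bytes/s) = 1460 / (0.01 * 0.223606797750) = 652931.8494
Throughput (kbps) = 652931.8494 * 8 / 1000 = 5223.454795 -> 5223.45 kbps (2 dp)

5223.45


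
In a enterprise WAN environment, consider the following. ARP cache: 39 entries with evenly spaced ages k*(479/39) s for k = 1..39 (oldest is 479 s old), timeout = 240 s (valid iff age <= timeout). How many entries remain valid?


Ages are k * 479/39 s for k = 1..39 (spacing = 12.2821 s).
Entry k is valid iff k * 479/39 <= 240 iff k <= 39 * 240 / 479 = 19.5407
n_valid = floor(19.5407) = 19
(n_stale = 39 - 19 = 20)

19


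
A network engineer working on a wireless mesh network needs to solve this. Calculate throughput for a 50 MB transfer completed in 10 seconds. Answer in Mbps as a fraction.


Given: file = 50 MB, time = 10 s
File in Mb = 50 * 8 = 400 Mb
Throughput = 400 / 10 Mbps
Throughput = 40 Mbps

40


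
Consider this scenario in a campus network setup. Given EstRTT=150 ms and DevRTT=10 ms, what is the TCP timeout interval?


Given: EstRTT = 150 ms, DevRTT = 10 ms
Timeout = EstRTT + 4 * DevRTT
4 * DevRTT = 4 * 10 = 40
Timeout = 150 + 40 = 190 ms

190


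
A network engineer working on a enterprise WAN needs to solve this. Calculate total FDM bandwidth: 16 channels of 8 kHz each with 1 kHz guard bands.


Given: 16 channels, 8 kHz each, guard = 1 kHz
Channel bandwidth = 16 * 8 = 128 kHz
Guard bands = 15 gaps * 1 kHz = 15 kHz
Total = 128 + 15 = 143 kHz

143


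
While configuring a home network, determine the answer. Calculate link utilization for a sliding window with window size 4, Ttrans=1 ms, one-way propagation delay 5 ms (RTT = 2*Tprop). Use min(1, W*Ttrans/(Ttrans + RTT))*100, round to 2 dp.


Given: W = 4, Ttrans = 1 ms, RTT = 10 ms (= 2 * Tprop, Tprop = 5 ms)
Cycle time = Ttrans + RTT = 1 + 10 = 11 ms (first packet sent until its ACK returns)
W * Ttrans = 4 * 1 = 4 ms of sending per cycle
W * Ttrans / (Ttrans + RTT) = 4 / 11 = 0.363636
U = min(1, 0.363636) = 0.363636
U% = 36.36%

36.36


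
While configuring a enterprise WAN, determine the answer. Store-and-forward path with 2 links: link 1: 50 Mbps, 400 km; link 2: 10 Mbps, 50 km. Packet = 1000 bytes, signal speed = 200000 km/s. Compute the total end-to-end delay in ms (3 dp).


Packet = 1000 bytes = 8000 bits. Store-and-forward: sum (t_trans + t_prop) per link.
Link 1: t_trans = 8000/(50*10^6) s = 0.1600 ms; t_prop = 400/200000 s = 2.0000 ms; subtotal = 2.1600 ms
Link 2: t_trans = 8000/(10*10^6) s = 0.8000 ms; t_prop = 50/200000 s = 0.2500 ms; subtotal = 1.0500 ms
End-to-end = 2.1600 + 1.0500 = 3.2100 ms -> 3.210 ms (3 dp)

3.210


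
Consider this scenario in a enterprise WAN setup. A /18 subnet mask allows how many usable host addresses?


Given: subnet mask /18
Host bits = 32 - 18 = 14
Total addresses = 2^14 = 16384
Usable hosts = 16384 - 2 (network + broadcast) = 16382

16382


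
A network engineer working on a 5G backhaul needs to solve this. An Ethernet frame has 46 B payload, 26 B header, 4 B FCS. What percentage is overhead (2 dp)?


Given: payload = 46 B, header = 26 B, trailer = 4 B
Overhead bytes = header + trailer = 26 + 4 = 30
Total frame = payload + overhead = 46 + 30 = 76
Overhead % = 30 / 76 * 100 = 39.4737% -> 39.47% (2 dp)

39.47


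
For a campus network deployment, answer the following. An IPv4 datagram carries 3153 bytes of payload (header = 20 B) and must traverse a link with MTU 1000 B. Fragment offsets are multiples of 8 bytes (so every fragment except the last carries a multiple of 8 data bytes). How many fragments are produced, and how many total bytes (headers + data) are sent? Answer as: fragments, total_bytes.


Max data per non-final fragment = floor((MTU - header)/8)*8 = floor((1000 - 20)/8)*8 = floor(980/8)*8 = 976 B
Final fragment needs no 8-byte alignment: it can carry up to MTU - header = 980 B
Non-final fragments needed = ceil((payload - 980) / 976) = ceil(2173/976) = ceil(2.2264) = 3
Number of fragments = 3 + 1 = 4
Fragment sizes (data): 3 * 976 B + 225 B (last, 225 <= 980 OK)
Total bytes sent = payload + n_frags * header = 3153 + 4*20 = 3153 + 80 = 3233 B

4, 3233


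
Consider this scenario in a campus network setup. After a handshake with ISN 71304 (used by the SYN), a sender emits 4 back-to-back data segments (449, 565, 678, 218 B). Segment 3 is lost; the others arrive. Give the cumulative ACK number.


SYN uses sequence number 71304; first data byte = ISN + 1 = 71305.
Segment 1: SEQ = 71305, len = 449 B, covers [71305, 71753]
Segment 2: SEQ = 71754, len = 565 B, covers [71754, 72318]
Segment 3: SEQ = 72319, len = 678 B, covers [72319, 72996] [LOST]
Segment 4: SEQ = 72997, len = 218 B, covers [72997, 73214]
In-order data received: bytes [71305, 72318] (segments 1..2).
Segment 3 missing -> gap begins at byte 72319; later segments buffered out of order.
Cumulative ACK = next expected in-order byte = 71305 + 449 + 565 = 72319

72319


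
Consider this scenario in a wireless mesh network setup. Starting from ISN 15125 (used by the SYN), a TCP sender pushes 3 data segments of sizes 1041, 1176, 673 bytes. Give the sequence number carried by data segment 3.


The SYN occupies sequence number ISN = 15125, so the first data byte is ISN + 1 = 15126.
SEQ of data segment i = (ISN + 1) + sum of payload sizes of segments 1..i-1.
Segment 1: SEQ = 15126, payload = 1041 bytes
Segment 2: SEQ = 16167, payload = 1176 bytes
Segment 3: SEQ = 17343, payload = 673 bytes
SEQ of segment 3 = 15126 + 1041 + 1176 = 17343

17343


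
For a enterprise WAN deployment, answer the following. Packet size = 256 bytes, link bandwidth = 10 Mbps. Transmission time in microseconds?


Given: packet = 256 bytes, bandwidth = 10 Mbps
Packet in bits = 256 * 8 = 2048 bits
Bandwidth = 10 * 10^6 = 10000000 bps
Time = 2048 / 10000000 seconds
Time in us = 2048 * 10^6 / 10000000 = 204.8

204.8


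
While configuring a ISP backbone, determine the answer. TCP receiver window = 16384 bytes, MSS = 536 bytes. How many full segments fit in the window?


Given: RWND = 16384 bytes, MSS = 536 bytes
Full segments = floor(RWND / MSS)
Full segments = floor(16384 / 536)
Full segments = floor(30.5672) = 30

30


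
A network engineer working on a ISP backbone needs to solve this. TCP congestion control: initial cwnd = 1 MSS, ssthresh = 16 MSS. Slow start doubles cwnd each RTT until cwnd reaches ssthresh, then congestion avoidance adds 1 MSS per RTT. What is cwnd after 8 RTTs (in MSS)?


RTT 0: cwnd = 1 MSS (initial)
RTT 1: cwnd = 2 MSS (slow start, doubled)
RTT 2: cwnd = 4 MSS (slow start, doubled)
RTT 3: cwnd = 8 MSS (slow start, doubled)
RTT 4: cwnd = 16 MSS (slow start, doubled)
RTT 5: cwnd = 17 MSS (congestion avoidance, +1)
RTT 6: cwnd = 18 MSS (congestion avoidance, +1)
RTT 7: cwnd = 19 MSS (congestion avoidance, +1)
RTT 8: cwnd = 20 MSS (congestion avoidance, +1)

20


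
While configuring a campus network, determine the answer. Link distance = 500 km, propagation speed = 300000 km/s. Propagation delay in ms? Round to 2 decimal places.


Given: distance = 500 km, speed = 300000 km/s
Delay = distance / speed = 500 / 300000 seconds
Delay in ms = 500 * 1000 / 300000
Delay = 1.6667 ms
Rounded to 2 dp = 1.67 ms

1.67


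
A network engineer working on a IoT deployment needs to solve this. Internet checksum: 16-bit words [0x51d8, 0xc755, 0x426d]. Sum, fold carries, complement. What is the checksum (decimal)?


Given words: [0x51d8, 0xc755, 0x426d]
Step 1: Sum all words
Raw sum = 20952 + 51029 + 17005 = 88986
Step 2: Fold carry: (23450 + 1) = 23451
One's complement = ~23451 & 0xFFFF = 42084

42084


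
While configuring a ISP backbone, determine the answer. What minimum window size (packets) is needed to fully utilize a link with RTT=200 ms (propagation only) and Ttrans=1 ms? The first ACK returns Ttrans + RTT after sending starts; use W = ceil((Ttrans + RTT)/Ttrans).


Given: Ttrans = 1 ms, RTT = 200 ms (= 2 * Tprop, Tprop = 100 ms)
Time until first ACK returns = Ttrans + RTT = 1 + 200 = 201 ms
Need W * Ttrans >= Ttrans + RTT  ->  W >= (Ttrans + RTT) / Ttrans
(Ttrans + RTT) / Ttrans = 201 / 1 = 201
W_min = ceil(201) = 201

201


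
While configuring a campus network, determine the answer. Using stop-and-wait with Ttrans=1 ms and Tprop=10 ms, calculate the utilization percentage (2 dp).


Given: Ttrans = 1 ms, Tprop = 10 ms
RTT = 2 * Tprop = 2 * 10 = 20 ms
U = Ttrans / (Ttrans + RTT)
U = 1 / (1 + 20)
U = 1 / 21 = 0.047619
U% = 4.76%

4.76


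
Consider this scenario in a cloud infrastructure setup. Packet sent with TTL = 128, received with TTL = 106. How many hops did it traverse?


Given: initial TTL = 128, received TTL = 106
Hops = initial TTL - received TTL
Hops = 128 - 106 = 22

22


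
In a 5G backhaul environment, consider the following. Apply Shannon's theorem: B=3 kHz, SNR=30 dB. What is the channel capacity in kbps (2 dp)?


Given: B = 3 kHz, SNR = 30 dB
SNR linear = 10^(30/10) = 1000
1 + SNR = 1001
log2(1001) = 9.9672262588
C = 3 * 1000 * 9.9672262588 = 29901.6788 bps
C = 29.901679 kbps -> 29.90 kbps (2 dp)

29.90


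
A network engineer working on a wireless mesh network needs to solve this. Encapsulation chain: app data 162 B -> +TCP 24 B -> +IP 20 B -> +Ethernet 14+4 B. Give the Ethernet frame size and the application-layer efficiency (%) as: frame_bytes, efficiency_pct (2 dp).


TCP segment = 162 + 24 = 186 B
IP packet = 186 + 20 = 206 B
Ethernet frame = 206 + 14 + 4 = 224 B
Efficiency = app / frame = 162 / 224 = 0.723214 = 72.3214% -> 72.32% (2 dp)

224, 72.32


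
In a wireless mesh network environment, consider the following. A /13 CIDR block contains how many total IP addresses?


Given: CIDR prefix /13
Host bits = 32 - 13 = 19
Total addresses = 2^19 = 524288

524288


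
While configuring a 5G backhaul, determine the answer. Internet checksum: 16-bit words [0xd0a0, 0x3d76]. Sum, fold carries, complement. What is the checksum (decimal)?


Given words: [0xd0a0, 0x3d76]
Step 1: Sum all words
Raw sum = 53408 + 15734 = 69142
Step 2: Fold carry: (3606 + 1) = 3607
One's complement = ~3607 & 0xFFFF = 61928

61928


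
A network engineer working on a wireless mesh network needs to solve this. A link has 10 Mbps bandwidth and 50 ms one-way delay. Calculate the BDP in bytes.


Given: bandwidth = 10 Mbps, delay = 50 ms
BDP in bits = 10 * 10^6 * 50 / 1000
BDP in bits = 500000
BDP in bytes = 500000 / 8 = 62500

62500


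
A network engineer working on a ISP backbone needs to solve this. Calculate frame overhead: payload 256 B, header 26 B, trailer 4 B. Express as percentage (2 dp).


Given: payload = 256 B, header = 26 B, trailer = 4 B
Overhead bytes = header + trailer = 26 + 4 = 30
Total frame = payload + overhead = 256 + 30 = 286
Overhead % = 30 / 286 * 100 = 10.4895% -> 10.49% (2 dp)

10.49


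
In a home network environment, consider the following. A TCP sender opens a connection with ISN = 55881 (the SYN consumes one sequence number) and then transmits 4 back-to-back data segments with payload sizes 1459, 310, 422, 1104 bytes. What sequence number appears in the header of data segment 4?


The SYN occupies sequence number ISN = 55881, so the first data byte is ISN + 1 = 55882.
SEQ of data segment i = (ISN + 1) + sum of payload sizes of segments 1..i-1.
Segment 1: SEQ = 55882, payload = 1459 bytes
Segment 2: SEQ = 57341, payload = 310 bytes
Segment 3: SEQ = 57651, payload = 422 bytes
Segment 4: SEQ = 58073, payload = 1104 bytes
SEQ of segment 4 = 55882 + 1459 + 310 + 422 = 58073

58073


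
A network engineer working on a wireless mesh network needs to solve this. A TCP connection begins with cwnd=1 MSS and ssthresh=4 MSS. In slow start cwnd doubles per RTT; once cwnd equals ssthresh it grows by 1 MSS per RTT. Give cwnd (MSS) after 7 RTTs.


RTT 0: cwnd = 1 MSS (initial)
RTT 1: cwnd = 2 MSS (slow start, doubled)
RTT 2: cwnd = 4 MSS (slow start, doubled)
RTT 3: cwnd = 5 MSS (congestion avoidance, +1)
RTT 4: cwnd = 6 MSS (congestion avoidance, +1)
RTT 5: cwnd = 7 MSS (congestion avoidance, +1)
RTT 6: cwnd = 8 MSS (congestion avoidance, +1)
RTT 7: cwnd = 9 MSS (congestion avoidance, +1)

9


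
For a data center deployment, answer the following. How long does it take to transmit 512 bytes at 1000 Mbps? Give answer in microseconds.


Given: packet = 512 bytes, bandwidth = 1000 Mbps
Packet in bits = 512 * 8 = 4096 bits
Bandwidth = 1000 * 10^6 = 1000000000 bps
Time = 4096 / 1000000000 seconds
Time in us = 4096 * 10^6 / 1000000000 = 4.096

4.096


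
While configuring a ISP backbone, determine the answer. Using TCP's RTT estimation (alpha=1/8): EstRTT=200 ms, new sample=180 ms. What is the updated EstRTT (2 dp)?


Given: EstRTT = 200 ms, SampleRTT = 180 ms, alpha = 1/8
New EstRTT = (1 - alpha) * EstRTT + alpha * SampleRTT
(7/8) * 200 = 175
(1/8) * 180 = 22.5
New EstRTT = 175 + 22.5 = 197.5 ms -> 197.50 ms (2 dp)

197.50


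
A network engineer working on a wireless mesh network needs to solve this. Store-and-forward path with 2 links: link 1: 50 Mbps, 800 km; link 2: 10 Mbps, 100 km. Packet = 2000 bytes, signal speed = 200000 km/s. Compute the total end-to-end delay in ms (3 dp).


Packet = 2000 bytes = 16000 bits. Store-and-forward: sum (t_trans + t_prop) per link.
Link 1: t_trans = 16000/(50*10^6) s = 0.3200 ms; t_prop = 800/200000 s = 4.0000 ms; subtotal = 4.3200 ms
Link 2: t_trans = 16000/(10*10^6) s = 1.6000 ms; t_prop = 100/200000 s = 0.5000 ms; subtotal = 2.1000 ms
End-to-end = 4.3200 + 2.1000 = 6.4200 ms -> 6.420 ms (3 dp)

6.420


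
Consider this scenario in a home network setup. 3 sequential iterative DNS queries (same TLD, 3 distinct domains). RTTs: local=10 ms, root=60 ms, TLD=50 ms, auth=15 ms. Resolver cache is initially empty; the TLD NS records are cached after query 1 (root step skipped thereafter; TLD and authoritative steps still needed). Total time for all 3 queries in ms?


Lookup 1 (cold cache): local + root + TLD + auth = 10 + 60 + 50 + 15 = 135 ms
Lookups 2..3 (TLD NS cached -> skip root; new domain -> still ask TLD and auth): local + TLD + auth = 10 + 50 + 15 = 75 ms each
Remaining 2 lookups: 2 * 75 = 150 ms
Total = 135 + 150 = 285 ms

285


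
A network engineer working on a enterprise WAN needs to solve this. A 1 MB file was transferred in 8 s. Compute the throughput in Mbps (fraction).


Given: file = 1 MB, time = 8 s
File in Mb = 1 * 8 = 8 Mb
Throughput = 8 / 8 Mbps
Throughput = 1 Mbps

1


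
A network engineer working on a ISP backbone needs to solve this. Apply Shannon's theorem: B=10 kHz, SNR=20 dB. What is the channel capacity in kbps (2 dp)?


Given: B = 10 kHz, SNR = 20 dB
SNR linear = 10^(20/10) = 100
1 + SNR = 101
log2(101) = 6.6582114828
C = 10 * 1000 * 6.6582114828 = 66582.1148 bps
C = 66.582115 kbps -> 66.58 kbps (2 dp)

66.58


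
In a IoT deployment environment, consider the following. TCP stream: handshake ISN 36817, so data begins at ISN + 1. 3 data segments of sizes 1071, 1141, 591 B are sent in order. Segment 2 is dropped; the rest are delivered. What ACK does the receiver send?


SYN uses sequence number 36817; first data byte = ISN + 1 = 36818.
Segment 1: SEQ = 36818, len = 1071 B, covers [36818, 37888]
Segment 2: SEQ = 37889, len = 1141 B, covers [37889, 39029] [LOST]
Segment 3: SEQ = 39030, len = 591 B, covers [39030, 39620]
In-order data received: bytes [36818, 37888] (segments 1..1).
Segment 2 missing -> gap begins at byte 37889; later segments buffered out of order.
Cumulative ACK = next expected in-order byte = 36818 + 1071 = 37889

37889


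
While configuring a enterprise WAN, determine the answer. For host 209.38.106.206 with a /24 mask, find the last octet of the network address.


Given: IP = 209.38.106.206, prefix = /24
Subnet mask = 255.255.255.0
Last octet of IP: 206
Last octet of mask: 0
Network last octet = 206 AND 0 = 0

0


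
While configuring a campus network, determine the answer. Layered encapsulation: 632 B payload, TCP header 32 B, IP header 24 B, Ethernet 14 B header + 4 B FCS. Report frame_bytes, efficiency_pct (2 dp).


TCP segment = 632 + 32 = 664 B
IP packet = 664 + 24 = 688 B
Ethernet frame = 688 + 14 + 4 = 706 B
Efficiency = app / frame = 632 / 706 = 0.895184 = 89.5184% -> 89.52% (2 dp)

706, 89.52


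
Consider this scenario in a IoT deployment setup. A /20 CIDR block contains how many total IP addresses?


Given: CIDR prefix /20
Host bits = 32 - 20 = 12
Total addresses = 2^12 = 4096

4096


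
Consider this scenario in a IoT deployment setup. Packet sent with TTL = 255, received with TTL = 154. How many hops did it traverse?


Given: initial TTL = 255, received TTL = 154
Hops = initial TTL - received TTL
Hops = 255 - 154 = 101

101


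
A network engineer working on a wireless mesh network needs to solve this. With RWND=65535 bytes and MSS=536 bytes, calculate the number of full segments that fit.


Given: RWND = 65535 bytes, MSS = 536 bytes
Full segments = floor(RWND / MSS)
Full segments = floor(65535 / 536)
Full segments = floor(122.2668) = 122

122


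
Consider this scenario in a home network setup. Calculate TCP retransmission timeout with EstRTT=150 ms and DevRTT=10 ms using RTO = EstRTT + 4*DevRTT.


Given: EstRTT = 150 ms, DevRTT = 10 ms
Timeout = EstRTT + 4 * DevRTT
4 * DevRTT = 4 * 10 = 40
Timeout = 150 + 40 = 190 ms

190


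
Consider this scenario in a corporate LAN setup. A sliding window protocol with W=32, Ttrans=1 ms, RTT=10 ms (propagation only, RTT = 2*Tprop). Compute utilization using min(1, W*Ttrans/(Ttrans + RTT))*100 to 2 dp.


Given: W = 32, Ttrans = 1 ms, RTT = 10 ms (= 2 * Tprop, Tprop = 5 ms)
Cycle time = Ttrans + RTT = 1 + 10 = 11 ms (first packet sent until its ACK returns)
W * Ttrans = 32 * 1 = 32 ms of sending per cycle
W * Ttrans / (Ttrans + RTT) = 32 / 11 = 2.909091
U = min(1, 2.909091) = 1.000000
U% = 100.00%

100.00


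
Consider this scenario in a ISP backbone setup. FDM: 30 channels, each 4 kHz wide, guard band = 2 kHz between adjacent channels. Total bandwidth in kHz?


Given: 30 channels, 4 kHz each, guard = 2 kHz
Channel bandwidth = 30 * 4 = 120 kHz
Guard bands = 29 gaps * 2 kHz = 58 kHz
Total = 120 + 58 = 178 kHz

178


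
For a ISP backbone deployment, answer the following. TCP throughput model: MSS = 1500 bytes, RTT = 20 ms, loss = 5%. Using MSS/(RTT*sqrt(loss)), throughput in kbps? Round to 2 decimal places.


Given: MSS = 1500 bytes, RTT = 20 ms, loss = 5%
RTT in seconds = 20 / 1000 = 0.02
Loss rate = 5% = 0.05
sqrt(loss) = sqrt(0.05) = 0.223606797750
Throughput (bytes/s) = 1500 / (0.02 * 0.223606797750) = 335410.1966
Throughput (kbps) = 335410.1966 * 8 / 1000 = 2683.281573 -> 2683.28 kbps (2 dp)

2683.28


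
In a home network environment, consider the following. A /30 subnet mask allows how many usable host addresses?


Given: subnet mask /30
Host bits = 32 - 30 = 2
Total addresses = 2^2 = 4
Usable hosts = 4 - 2 (network + broadcast) = 2

2


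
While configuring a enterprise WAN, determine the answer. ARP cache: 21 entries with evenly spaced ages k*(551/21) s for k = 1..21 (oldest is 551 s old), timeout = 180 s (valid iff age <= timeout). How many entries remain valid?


Ages are k * 551/21 s for k = 1..21 (spacing = 26.2381 s).
Entry k is valid iff k * 551/21 <= 180 iff k <= 21 * 180 / 551 = 6.8603
n_valid = floor(6.8603) = 6
(n_stale = 21 - 6 = 15)

6


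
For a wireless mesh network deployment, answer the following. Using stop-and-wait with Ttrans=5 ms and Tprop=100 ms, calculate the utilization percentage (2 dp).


Given: Ttrans = 5 ms, Tprop = 100 ms
RTT = 2 * Tprop = 2 * 100 = 200 ms
U = Ttrans / (Ttrans + RTT)
U = 5 / (5 + 200)
U = 5 / 205 = 0.02439
U% = 2.44%

2.44


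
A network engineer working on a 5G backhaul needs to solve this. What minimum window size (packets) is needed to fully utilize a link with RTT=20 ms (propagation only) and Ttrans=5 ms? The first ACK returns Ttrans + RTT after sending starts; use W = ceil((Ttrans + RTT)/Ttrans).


Given: Ttrans = 5 ms, RTT = 20 ms (= 2 * Tprop, Tprop = 10 ms)
Time until first ACK returns = Ttrans + RTT = 5 + 20 = 25 ms
Need W * Ttrans >= Ttrans + RTT  ->  W >= (Ttrans + RTT) / Ttrans
(Ttrans + RTT) / Ttrans = 25 / 5 = 5
W_min = ceil(5) = 5

5


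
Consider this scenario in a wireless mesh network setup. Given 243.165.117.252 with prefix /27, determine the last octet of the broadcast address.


Given: IP = 243.165.117.252, prefix = /27
Host bits = 32 - 27 = 5
Network last octet = 252 AND mask = 224
Host part size = 2^5 - 1 = 31
Broadcast last octet = 224 OR 31 = 255

255


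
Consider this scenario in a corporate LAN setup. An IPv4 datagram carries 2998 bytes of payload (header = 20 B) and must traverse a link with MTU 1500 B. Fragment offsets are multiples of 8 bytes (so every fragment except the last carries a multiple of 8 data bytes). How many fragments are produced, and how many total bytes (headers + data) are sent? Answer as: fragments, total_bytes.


Max data per non-final fragment = floor((MTU - header)/8)*8 = floor((1500 - 20)/8)*8 = floor(1480/8)*8 = 1480 B
Final fragment needs no 8-byte alignment: it can carry up to MTU - header = 1480 B
Non-final fragments needed = ceil((payload - 1480) / 1480) = ceil(1518/1480) = ceil(1.0257) = 2
Number of fragments = 2 + 1 = 3
Fragment sizes (data): 2 * 1480 B + 38 B (last, 38 <= 1480 OK)
Total bytes sent = payload + n_frags * header = 2998 + 3*20 = 2998 + 60 = 3058 B

3, 3058


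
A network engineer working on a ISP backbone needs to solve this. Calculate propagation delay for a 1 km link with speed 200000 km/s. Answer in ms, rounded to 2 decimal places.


Given: distance = 1 km, speed = 200000 km/s
Delay = distance / speed = 1 / 200000 seconds
Delay in ms = 1 * 1000 / 200000
Delay = 0.0050 ms
Rounded to 2 dp = 0.01 ms

0.01


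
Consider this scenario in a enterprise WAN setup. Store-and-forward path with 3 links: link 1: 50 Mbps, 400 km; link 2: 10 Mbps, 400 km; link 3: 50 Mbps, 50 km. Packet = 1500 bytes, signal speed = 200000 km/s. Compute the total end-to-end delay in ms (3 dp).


Packet = 1500 bytes = 12000 bits. Store-and-forward: sum (t_trans + t_prop) per link.
Link 1: t_trans = 12000/(50*10^6) s = 0.2400 ms; t_prop = 400/200000 s = 2.0000 ms; subtotal = 2.2400 ms
Link 2: t_trans = 12000/(10*10^6) s = 1.2000 ms; t_prop = 400/200000 s = 2.0000 ms; subtotal = 3.2000 ms
Link 3: t_trans = 12000/(50*10^6) s = 0.2400 ms; t_prop = 50/200000 s = 0.2500 ms; subtotal = 0.4900 ms
End-to-end = 2.2400 + 3.2000 + 0.4900 = 5.9300 ms -> 5.930 ms (3 dp)

5.930


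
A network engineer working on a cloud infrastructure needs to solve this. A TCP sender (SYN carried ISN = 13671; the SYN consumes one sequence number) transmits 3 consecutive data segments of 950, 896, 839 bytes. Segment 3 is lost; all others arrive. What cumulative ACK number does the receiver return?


SYN uses sequence number 13671; first data byte = ISN + 1 = 13672.
Segment 1: SEQ = 13672, len = 950 B, covers [13672, 14621]
Segment 2: SEQ = 14622, len = 896 B, covers [14622, 15517]
Segment 3: SEQ = 15518, len = 839 B, covers [15518, 16356] [LOST]
In-order data received: bytes [13672, 15517] (segments 1..2).
Segment 3 missing -> gap begins at byte 15518.
Cumulative ACK = next expected in-order byte = 13672 + 950 + 896 = 15518

15518


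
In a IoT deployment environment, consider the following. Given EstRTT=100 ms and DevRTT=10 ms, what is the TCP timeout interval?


Given: EstRTT = 100 ms, DevRTT = 10 ms
Timeout = EstRTT + 4 * DevRTT
4 * DevRTT = 4 * 10 = 40
Timeout = 100 + 40 = 140 ms

140


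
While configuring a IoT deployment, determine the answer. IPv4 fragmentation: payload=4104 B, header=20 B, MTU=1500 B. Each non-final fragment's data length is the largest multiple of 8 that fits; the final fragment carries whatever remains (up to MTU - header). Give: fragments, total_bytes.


Max data per non-final fragment = floor((MTU - header)/8)*8 = floor((1500 - 20)/8)*8 = floor(1480/8)*8 = 1480 B
Final fragment needs no 8-byte alignment: it can carry up to MTU - header = 1480 B
Non-final fragments needed = ceil((payload - 1480) / 1480) = ceil(2624/1480) = ceil(1.7730) = 2
Number of fragments = 2 + 1 = 3
Fragment sizes (data): 2 * 1480 B + 1144 B (last, 1144 <= 1480 OK)
Total bytes sent = payload + n_frags * header = 4104 + 3*20 = 4104 + 60 = 4164 B

3, 4164


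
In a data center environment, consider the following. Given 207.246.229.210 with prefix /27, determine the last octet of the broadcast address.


Given: IP = 207.246.229.210, prefix = /27
Host bits = 32 - 27 = 5
Network last octet = 210 AND mask = 192
Host part size = 2^5 - 1 = 31
Broadcast last octet = 192 OR 31 = 223

223


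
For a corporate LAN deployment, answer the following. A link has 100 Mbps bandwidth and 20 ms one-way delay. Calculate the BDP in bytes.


Given: bandwidth = 100 Mbps, delay = 20 ms
BDP in bits = 100 * 10^6 * 20 / 1000
BDP in bits = 2000000
BDP in bytes = 2000000 / 8 = 250000

250000


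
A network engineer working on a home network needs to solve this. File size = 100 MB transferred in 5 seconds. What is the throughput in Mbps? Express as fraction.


Given: file = 100 MB, time = 5 s
File in Mb = 100 * 8 = 800 Mb
Throughput = 800 / 5 Mbps
Throughput = 160 Mbps

160


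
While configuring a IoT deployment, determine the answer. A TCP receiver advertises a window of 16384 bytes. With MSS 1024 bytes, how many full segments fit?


Given: RWND = 16384 bytes, MSS = 1024 bytes
Full segments = floor(RWND / MSS)
Full segments = floor(16384 / 1024)
Full segments = floor(16.0) = 16

16


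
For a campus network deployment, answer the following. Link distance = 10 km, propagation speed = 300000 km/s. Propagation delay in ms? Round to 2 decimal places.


Given: distance = 10 km, speed = 300000 km/s
Delay = distance / speed = 10 / 300000 seconds
Delay in ms = 10 * 1000 / 300000
Delay = 0.0333 ms
Rounded to 2 dp = 0.03 ms

0.03


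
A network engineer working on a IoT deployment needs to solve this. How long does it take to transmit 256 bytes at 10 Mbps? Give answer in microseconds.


Given: packet = 256 bytes, bandwidth = 10 Mbps
Packet in bits = 256 * 8 = 2048 bits
Bandwidth = 10 * 10^6 = 10000000 bps
Time = 2048 / 10000000 seconds
Time in us = 2048 * 10^6 / 10000000 = 204.8

204.8


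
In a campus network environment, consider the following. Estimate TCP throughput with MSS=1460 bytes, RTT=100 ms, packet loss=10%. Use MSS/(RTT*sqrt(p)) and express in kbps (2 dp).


Given: MSS = 1460 bytes, RTT = 100 ms, loss = 10%
RTT in seconds = 100 / 1000 = 0.1
Loss rate = 10% = 0.1
sqrt(loss) = sqrt(0.1) = 0.316227766017
Throughput (bytes/s) = 1460 / (0.1 * 0.316227766017) = 46169.2538
Throughput (kbps) = 46169.2538 * 8 / 1000 = 369.354031 -> 369.35 kbps (2 dp)

369.35


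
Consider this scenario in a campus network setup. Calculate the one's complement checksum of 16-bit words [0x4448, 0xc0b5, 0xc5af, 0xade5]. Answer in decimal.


Given words: [0x4448, 0xc0b5, 0xc5af, 0xade5]
Step 1: Sum all words
Raw sum = 17480 + 49333 + 50607 + 44517 = 161937
Step 2: Fold carry: (30865 + 2) = 30867
One's complement = ~30867 & 0xFFFF = 34668

34668


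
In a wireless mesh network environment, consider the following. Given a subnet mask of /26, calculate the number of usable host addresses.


Given: subnet mask /26
Host bits = 32 - 26 = 6
Total addresses = 2^6 = 64
Usable hosts = 64 - 2 (network + broadcast) = 62

62


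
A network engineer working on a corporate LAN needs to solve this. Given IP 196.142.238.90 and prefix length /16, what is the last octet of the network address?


Given: IP = 196.142.238.90, prefix = /16
Subnet mask = 255.255.0.0
Last octet of IP: 90
Last octet of mask: 0
Network last octet = 90 AND 0 = 0

0


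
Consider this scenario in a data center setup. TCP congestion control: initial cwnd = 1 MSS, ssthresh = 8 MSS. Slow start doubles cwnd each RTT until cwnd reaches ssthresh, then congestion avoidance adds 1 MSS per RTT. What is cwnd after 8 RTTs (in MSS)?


RTT 0: cwnd = 1 MSS (initial)
RTT 1: cwnd = 2 MSS (slow start, doubled)
RTT 2: cwnd = 4 MSS (slow start, doubled)
RTT 3: cwnd = 8 MSS (slow start, doubled)
RTT 4: cwnd = 9 MSS (congestion avoidance, +1)
RTT 5: cwnd = 10 MSS (congestion avoidance, +1)
RTT 6: cwnd = 11 MSS (congestion avoidance, +1)
RTT 7: cwnd = 12 MSS (congestion avoidance, +1)
RTT 8: cwnd = 13 MSS (congestion avoidance, +1)

13


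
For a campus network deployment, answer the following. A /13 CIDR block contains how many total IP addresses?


Given: CIDR prefix /13
Host bits = 32 - 13 = 19
Total addresses = 2^19 = 524288

524288


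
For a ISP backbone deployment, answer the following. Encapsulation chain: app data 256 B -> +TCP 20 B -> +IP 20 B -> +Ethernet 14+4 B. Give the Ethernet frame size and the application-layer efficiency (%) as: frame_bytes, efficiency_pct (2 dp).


TCP segment = 256 + 20 = 276 B
IP packet = 276 + 20 = 296 B
Ethernet frame = 296 + 14 + 4 = 314 B
Efficiency = app / frame = 256 / 314 = 0.815287 = 81.5287% -> 81.53% (2 dp)

314, 81.53


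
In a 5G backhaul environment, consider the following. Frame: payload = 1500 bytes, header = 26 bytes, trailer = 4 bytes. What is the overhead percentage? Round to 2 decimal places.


Given: payload = 1500 B, header = 26 B, trailer = 4 B
Overhead bytes = header + trailer = 26 + 4 = 30
Total frame = payload + overhead = 1500 + 30 = 1530
Overhead % = 30 / 1530 * 100 = 1.9608% -> 1.96% (2 dp)

1.96


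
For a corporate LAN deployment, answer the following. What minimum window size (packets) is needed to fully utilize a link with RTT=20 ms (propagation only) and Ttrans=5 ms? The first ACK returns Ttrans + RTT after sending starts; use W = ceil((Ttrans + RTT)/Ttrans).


Given: Ttrans = 5 ms, RTT = 20 ms (= 2 * Tprop, Tprop = 10 ms)
Time until first ACK returns = Ttrans + RTT = 5 + 20 = 25 ms
Need W * Ttrans >= Ttrans + RTT  ->  W >= (Ttrans + RTT) / Ttrans
(Ttrans + RTT) / Ttrans = 25 / 5 = 5
W_min = ceil(5) = 5

5


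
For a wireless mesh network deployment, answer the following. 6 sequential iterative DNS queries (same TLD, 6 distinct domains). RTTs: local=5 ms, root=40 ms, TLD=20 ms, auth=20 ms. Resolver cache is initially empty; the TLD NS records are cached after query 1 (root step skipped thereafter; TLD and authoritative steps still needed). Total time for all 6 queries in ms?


Lookup 1 (cold cache): local + root + TLD + auth = 5 + 40 + 20 + 20 = 85 ms
Lookups 2..6 (TLD NS cached -> skip root; new domain -> still ask TLD and auth): local + TLD + auth = 5 + 20 + 20 = 45 ms each
Remaining 5 lookups: 5 * 45 = 225 ms
Total = 85 + 225 = 310 ms

310


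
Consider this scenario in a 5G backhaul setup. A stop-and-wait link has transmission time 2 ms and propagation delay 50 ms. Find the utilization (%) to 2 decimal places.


Given: Ttrans = 2 ms, Tprop = 50 ms
RTT = 2 * Tprop = 2 * 50 = 100 ms
U = Ttrans / (Ttrans + RTT)
U = 2 / (2 + 100)
U = 2 / 102 = 0.019608
U% = 1.96%

1.96


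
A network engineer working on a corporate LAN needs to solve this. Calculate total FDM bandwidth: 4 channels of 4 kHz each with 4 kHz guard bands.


Given: 4 channels, 4 kHz each, guard = 4 kHz
Channel bandwidth = 4 * 4 = 16 kHz
Guard bands = 3 gaps * 4 kHz = 12 kHz
Total = 16 + 12 = 28 kHz

28


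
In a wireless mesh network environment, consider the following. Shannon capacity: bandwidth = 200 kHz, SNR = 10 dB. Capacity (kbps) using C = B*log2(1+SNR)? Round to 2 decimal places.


Given: B = 200 kHz, SNR = 10 dB
SNR linear = 10^(10/10) = 10
1 + SNR = 11
log2(11) = 3.4594316186
C = 200 * 1000 * 3.4594316186 = 691886.3237 bps
C = 691.886324 kbps -> 691.89 kbps (2 dp)

691.89


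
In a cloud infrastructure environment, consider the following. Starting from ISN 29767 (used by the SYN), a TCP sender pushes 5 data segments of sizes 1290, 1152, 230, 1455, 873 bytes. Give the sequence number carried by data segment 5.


The SYN occupies sequence number ISN = 29767, so the first data byte is ISN + 1 = 29768.
SEQ of data segment i = (ISN + 1) + sum of payload sizes of segments 1..i-1.
Segment 1: SEQ = 29768, payload = 1290 bytes
Segment 2: SEQ = 31058, payload = 1152 bytes
Segment 3: SEQ = 32210, payload = 230 bytes
Segment 4: SEQ = 32440, payload = 1455 bytes
Segment 5: SEQ = 33895, payload = 873 bytes
SEQ of segment 5 = 29768 + 1290 + 1152 + 230 + 1455 = 33895

33895


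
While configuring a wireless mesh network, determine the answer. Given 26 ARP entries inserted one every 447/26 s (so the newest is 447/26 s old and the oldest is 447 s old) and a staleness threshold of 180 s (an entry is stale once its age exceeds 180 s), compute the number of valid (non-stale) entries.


Ages are k * 447/26 s for k = 1..26 (spacing = 17.1923 s).
Entry k is valid iff k * 447/26 <= 180 iff k <= 26 * 180 / 447 = 10.4698
n_valid = floor(10.4698) = 10
(n_stale = 26 - 10 = 16)

10


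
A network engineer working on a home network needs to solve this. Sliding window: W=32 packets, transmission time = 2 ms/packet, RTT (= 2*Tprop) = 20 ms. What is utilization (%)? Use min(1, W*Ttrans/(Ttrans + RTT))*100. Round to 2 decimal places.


Given: W = 32, Ttrans = 2 ms, RTT = 20 ms (= 2 * Tprop, Tprop = 10 ms)
Cycle time = Ttrans + RTT = 2 + 20 = 22 ms (first packet sent until its ACK returns)
W * Ttrans = 32 * 2 = 64 ms of sending per cycle
W * Ttrans / (Ttrans + RTT) = 64 / 22 = 2.909091
U = min(1, 2.909091) = 1.000000
U% = 100.00%

100.00


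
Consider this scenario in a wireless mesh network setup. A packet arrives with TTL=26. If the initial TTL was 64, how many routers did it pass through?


Given: initial TTL = 64, received TTL = 26
Hops = initial TTL - received TTL
Hops = 64 - 26 = 38

38


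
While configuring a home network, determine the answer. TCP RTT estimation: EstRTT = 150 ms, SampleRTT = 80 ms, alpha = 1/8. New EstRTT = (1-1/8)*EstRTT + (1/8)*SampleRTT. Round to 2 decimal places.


Given: EstRTT = 150 ms, SampleRTT = 80 ms, alpha = 1/8
New EstRTT = (1 - alpha) * EstRTT + alpha * SampleRTT
(7/8) * 150 = 131.25
(1/8) * 80 = 10
New EstRTT = 131.25 + 10 = 141.25 ms -> 141.25 ms (2 dp)

141.25


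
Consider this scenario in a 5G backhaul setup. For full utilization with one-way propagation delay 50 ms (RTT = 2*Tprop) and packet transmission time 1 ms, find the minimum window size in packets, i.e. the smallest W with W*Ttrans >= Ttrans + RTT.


Given: Ttrans = 1 ms, RTT = 100 ms (= 2 * Tprop, Tprop = 50 ms)
Time until first ACK returns = Ttrans + RTT = 1 + 100 = 101 ms
Need W * Ttrans >= Ttrans + RTT  ->  W >= (Ttrans + RTT) / Ttrans
(Ttrans + RTT) / Ttrans = 101 / 1 = 101
W_min = ceil(101) = 101

101


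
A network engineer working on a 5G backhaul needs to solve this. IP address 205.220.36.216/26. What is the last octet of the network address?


Given: IP = 205.220.36.216, prefix = /26
Subnet mask = 255.255.255.192
Last octet of IP: 216
Last octet of mask: 192
Network last octet = 216 AND 192 = 192

192


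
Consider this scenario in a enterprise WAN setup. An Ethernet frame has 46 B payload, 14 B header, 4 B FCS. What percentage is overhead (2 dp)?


Given: payload = 46 B, header = 14 B, trailer = 4 B
Overhead bytes = header + trailer = 14 + 4 = 18
Total frame = payload + overhead = 46 + 18 = 64
Overhead % = 18 / 64 * 100 = 28.1250% -> 28.13% (2 dp)

28.13


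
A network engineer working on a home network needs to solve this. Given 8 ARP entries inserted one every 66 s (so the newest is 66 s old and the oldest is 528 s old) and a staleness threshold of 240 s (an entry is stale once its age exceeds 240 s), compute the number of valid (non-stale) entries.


Ages are k * 528/8 s for k = 1..8 (spacing = 66.0000 s).
Entry k is valid iff k * 528/8 <= 240 iff k <= 8 * 240 / 528 = 3.6364
n_valid = floor(3.6364) = 3
(n_stale = 8 - 3 = 5)

3


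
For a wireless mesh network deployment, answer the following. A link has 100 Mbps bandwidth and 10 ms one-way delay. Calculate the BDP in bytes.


Given: bandwidth = 100 Mbps, delay = 10 ms
BDP in bits = 100 * 10^6 * 10 / 1000
BDP in bits = 1000000
BDP in bytes = 1000000 / 8 = 125000

125000


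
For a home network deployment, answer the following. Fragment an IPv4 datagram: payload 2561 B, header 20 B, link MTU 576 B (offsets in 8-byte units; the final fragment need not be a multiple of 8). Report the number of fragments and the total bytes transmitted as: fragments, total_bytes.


Max data per non-final fragment = floor((MTU - header)/8)*8 = floor((576 - 20)/8)*8 = floor(556/8)*8 = 552 B
Final fragment needs no 8-byte alignment: it can carry up to MTU - header = 556 B
Non-final fragments needed = ceil((payload - 556) / 552) = ceil(2005/552) = ceil(3.6322) = 4
Number of fragments = 4 + 1 = 5
Fragment sizes (data): 4 * 552 B + 353 B (last, 353 <= 556 OK)
Total bytes sent = payload + n_frags * header = 2561 + 5*20 = 2561 + 100 = 2661 B

5, 2661


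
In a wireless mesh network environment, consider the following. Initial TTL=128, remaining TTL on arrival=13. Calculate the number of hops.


Given: initial TTL = 128, received TTL = 13
Hops = initial TTL - received TTL
Hops = 128 - 13 = 115

115


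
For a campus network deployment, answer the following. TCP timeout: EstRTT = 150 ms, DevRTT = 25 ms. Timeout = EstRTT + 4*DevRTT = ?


Given: EstRTT = 150 ms, DevRTT = 25 ms
Timeout = EstRTT + 4 * DevRTT
4 * DevRTT = 4 * 25 = 100
Timeout = 150 + 100 = 250 ms

250
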